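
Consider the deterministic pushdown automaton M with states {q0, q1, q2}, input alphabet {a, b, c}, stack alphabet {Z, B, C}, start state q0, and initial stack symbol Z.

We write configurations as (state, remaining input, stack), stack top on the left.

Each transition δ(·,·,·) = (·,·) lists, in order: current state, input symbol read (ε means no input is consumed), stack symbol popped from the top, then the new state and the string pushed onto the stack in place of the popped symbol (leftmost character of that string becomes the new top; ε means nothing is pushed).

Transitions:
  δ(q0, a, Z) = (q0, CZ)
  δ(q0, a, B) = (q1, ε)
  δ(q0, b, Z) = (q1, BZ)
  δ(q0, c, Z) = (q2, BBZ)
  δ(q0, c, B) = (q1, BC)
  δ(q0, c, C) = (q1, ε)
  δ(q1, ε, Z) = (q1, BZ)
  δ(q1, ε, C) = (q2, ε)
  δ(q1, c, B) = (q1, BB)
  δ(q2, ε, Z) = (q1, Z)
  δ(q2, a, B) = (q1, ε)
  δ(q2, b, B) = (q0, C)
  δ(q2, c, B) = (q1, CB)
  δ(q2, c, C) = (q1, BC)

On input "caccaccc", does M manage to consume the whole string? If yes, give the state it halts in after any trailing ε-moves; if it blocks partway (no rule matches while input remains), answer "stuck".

stuck

(q0, caccaccc, Z)
  read c, top Z: go to q2, push BBZ → (q2, accaccc, BBZ)
  read a, top B: go to q1, push ε → (q1, ccaccc, BZ)
  read c, top B: go to q1, push BB → (q1, caccc, BBZ)
  read c, top B: go to q1, push BB → (q1, accc, BBBZ)
No transition for (q1, a, top B); M blocks with input accc remaining.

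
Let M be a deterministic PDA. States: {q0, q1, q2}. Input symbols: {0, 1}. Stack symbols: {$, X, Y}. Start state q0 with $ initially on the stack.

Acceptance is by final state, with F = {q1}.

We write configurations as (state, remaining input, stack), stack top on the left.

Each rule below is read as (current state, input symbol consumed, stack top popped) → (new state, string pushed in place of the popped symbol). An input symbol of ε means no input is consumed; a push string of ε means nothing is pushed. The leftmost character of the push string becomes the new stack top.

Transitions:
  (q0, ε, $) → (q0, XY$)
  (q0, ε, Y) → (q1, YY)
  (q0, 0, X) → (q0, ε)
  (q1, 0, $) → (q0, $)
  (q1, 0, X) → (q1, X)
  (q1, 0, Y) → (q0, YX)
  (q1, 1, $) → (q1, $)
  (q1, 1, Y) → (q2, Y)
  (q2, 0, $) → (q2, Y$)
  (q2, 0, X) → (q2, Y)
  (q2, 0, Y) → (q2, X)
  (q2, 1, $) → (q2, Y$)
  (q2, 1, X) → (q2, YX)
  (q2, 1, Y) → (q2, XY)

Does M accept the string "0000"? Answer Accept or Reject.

Accept

(q0, 0000, $) ⊢ (q0, 0000, XY$) ⊢ (q0, 000, Y$) ⊢ (q1, 000, YY$) ⊢ (q0, 00, YXY$) ⊢ (q1, 00, YYXY$) ⊢ (q0, 0, YXYXY$) ⊢ (q1, 0, YYXYXY$) ⊢ (q0, ε, YXYXYXY$) ⊢ (q1, ε, YYXYXYXY$)
All input consumed; state q1 ∈ F.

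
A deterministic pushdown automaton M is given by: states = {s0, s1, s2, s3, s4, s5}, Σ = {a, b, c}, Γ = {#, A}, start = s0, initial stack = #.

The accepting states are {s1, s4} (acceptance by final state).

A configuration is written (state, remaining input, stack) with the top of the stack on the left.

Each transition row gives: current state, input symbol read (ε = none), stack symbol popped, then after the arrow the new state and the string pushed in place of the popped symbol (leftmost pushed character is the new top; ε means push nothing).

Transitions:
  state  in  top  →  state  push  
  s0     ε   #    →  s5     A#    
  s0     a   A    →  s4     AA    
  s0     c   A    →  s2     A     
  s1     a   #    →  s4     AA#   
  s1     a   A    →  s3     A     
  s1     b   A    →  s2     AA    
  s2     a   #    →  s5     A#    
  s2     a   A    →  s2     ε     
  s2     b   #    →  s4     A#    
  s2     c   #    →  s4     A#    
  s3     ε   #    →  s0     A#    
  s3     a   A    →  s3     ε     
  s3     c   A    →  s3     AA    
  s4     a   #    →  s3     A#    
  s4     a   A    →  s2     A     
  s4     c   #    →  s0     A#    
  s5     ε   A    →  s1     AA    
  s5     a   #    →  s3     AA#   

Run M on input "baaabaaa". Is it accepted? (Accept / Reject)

Accept

(s0, baaabaaa, #)
  ε-move, top #: go to s5, push A# → (s5, baaabaaa, A#)
  ε-move, top A: go to s1, push AA → (s1, baaabaaa, AA#)
  read b, top A: go to s2, push AA → (s2, aaabaaa, AAA#)
  read a, top A: go to s2, push ε → (s2, aabaaa, AA#)
  read a, top A: go to s2, push ε → (s2, abaaa, A#)
  read a, top A: go to s2, push ε → (s2, baaa, #)
  read b, top #: go to s4, push A# → (s4, aaa, A#)
  read a, top A: go to s2, push A → (s2, aa, A#)
  read a, top A: go to s2, push ε → (s2, a, #)
  read a, top #: go to s5, push A# → (s5, ε, A#)
  ε-move, top A: go to s1, push AA → (s1, ε, AA#)
All input consumed; state s1 ∈ F.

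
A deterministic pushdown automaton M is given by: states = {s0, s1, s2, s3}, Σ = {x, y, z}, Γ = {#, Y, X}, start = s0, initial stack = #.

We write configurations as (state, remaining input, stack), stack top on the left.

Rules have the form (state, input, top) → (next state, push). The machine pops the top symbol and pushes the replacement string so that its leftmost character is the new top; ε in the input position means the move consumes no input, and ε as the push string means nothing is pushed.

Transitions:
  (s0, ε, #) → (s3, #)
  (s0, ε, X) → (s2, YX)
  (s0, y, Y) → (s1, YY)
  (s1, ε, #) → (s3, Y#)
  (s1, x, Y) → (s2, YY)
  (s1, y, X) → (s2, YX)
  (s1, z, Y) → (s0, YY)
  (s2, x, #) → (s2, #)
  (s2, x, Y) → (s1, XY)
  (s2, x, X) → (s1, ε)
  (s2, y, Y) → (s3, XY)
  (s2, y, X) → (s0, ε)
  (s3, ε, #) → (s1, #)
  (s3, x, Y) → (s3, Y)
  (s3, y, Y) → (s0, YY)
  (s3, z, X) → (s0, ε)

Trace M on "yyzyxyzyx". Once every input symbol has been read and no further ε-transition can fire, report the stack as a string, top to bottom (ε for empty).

YYYYYYYY#

(s0, yyzyxyzyx, #)
  ε-move, top #: go to s3, push # → (s3, yyzyxyzyx, #)
  ε-move, top #: go to s1, push # → (s1, yyzyxyzyx, #)
  ε-move, top #: go to s3, push Y# → (s3, yyzyxyzyx, Y#)
  read y, top Y: go to s0, push YY → (s0, yzyxyzyx, YY#)
  read y, top Y: go to s1, push YY → (s1, zyxyzyx, YYY#)
  read z, top Y: go to s0, push YY → (s0, yxyzyx, YYYY#)
  read y, top Y: go to s1, push YY → (s1, xyzyx, YYYYY#)
  read x, top Y: go to s2, push YY → (s2, yzyx, YYYYYY#)
  read y, top Y: go to s3, push XY → (s3, zyx, XYYYYYY#)
  read z, top X: go to s0, push ε → (s0, yx, YYYYYY#)
  read y, top Y: go to s1, push YY → (s1, x, YYYYYYY#)
  read x, top Y: go to s2, push YY → (s2, ε, YYYYYYYY#)
All input consumed in state s2 with stack YYYYYYYY#.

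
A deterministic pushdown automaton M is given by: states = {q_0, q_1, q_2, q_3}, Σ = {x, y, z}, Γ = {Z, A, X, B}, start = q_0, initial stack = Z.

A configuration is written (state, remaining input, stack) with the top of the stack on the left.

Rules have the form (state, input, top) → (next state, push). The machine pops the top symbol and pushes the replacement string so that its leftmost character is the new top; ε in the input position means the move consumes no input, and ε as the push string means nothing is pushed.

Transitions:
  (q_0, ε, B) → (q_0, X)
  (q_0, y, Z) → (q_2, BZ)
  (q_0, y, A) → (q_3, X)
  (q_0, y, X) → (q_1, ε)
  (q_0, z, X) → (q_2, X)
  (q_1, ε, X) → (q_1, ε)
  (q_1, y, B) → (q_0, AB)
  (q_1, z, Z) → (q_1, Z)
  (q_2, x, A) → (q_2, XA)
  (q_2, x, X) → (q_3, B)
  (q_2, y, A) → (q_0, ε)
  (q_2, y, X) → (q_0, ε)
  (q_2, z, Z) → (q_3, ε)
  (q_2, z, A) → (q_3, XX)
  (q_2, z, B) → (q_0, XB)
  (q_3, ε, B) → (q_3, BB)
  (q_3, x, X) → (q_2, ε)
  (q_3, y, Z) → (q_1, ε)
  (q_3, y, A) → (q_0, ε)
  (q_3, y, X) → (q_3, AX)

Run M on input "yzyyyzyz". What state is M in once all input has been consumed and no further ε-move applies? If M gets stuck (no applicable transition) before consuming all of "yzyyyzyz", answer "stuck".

stuck

(q_0, yzyyyzyz, Z) ⊢ (q_2, zyyyzyz, BZ) ⊢ (q_0, yyyzyz, XBZ) ⊢ (q_1, yyzyz, BZ) ⊢ (q_0, yzyz, ABZ) ⊢ (q_3, zyz, XBZ)
No transition for (q_3, z, top X); M blocks with input zyz remaining.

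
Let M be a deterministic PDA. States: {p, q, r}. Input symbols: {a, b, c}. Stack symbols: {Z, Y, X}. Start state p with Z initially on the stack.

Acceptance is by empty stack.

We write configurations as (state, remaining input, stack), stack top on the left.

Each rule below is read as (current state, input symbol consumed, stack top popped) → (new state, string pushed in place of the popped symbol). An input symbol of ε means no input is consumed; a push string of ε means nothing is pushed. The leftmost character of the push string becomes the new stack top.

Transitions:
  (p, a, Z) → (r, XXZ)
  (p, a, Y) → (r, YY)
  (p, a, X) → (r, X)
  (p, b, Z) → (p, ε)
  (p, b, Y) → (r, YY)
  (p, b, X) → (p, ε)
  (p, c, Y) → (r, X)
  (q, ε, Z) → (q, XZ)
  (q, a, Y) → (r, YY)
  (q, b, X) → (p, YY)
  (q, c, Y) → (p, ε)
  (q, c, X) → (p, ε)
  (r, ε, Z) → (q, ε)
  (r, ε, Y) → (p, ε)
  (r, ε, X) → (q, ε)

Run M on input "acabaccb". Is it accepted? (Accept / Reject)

(p, acabaccb, Z) ⊢ (r, cabaccb, XXZ) ⊢ (q, cabaccb, XZ) ⊢ (p, abaccb, Z) ⊢ (r, baccb, XXZ) ⊢ (q, baccb, XZ) ⊢ (p, accb, YYZ) ⊢ (r, ccb, YYYZ) ⊢ (p, ccb, YYZ) ⊢ (r, cb, XYZ) ⊢ (q, cb, YZ) ⊢ (p, b, Z) ⊢ (p, ε, ε)
All input consumed and the stack is empty.

Accept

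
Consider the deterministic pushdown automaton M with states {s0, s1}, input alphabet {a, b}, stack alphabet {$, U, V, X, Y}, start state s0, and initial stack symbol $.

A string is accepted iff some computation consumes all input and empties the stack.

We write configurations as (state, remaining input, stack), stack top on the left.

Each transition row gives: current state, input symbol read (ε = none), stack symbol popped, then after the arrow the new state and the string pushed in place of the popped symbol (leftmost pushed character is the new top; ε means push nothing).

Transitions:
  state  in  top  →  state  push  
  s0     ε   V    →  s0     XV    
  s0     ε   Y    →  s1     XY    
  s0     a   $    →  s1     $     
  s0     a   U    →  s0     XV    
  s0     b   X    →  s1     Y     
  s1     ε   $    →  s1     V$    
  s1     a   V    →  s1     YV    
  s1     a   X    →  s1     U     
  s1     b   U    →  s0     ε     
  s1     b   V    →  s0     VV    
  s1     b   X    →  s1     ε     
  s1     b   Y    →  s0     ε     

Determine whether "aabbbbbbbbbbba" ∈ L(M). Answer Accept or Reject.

(s0, aabbbbbbbbbbba, $)
  read a, top $: go to s1, push $ → (s1, abbbbbbbbbbba, $)
  ε-move, top $: go to s1, push V$ → (s1, abbbbbbbbbbba, V$)
  read a, top V: go to s1, push YV → (s1, bbbbbbbbbbba, YV$)
  read b, top Y: go to s0, push ε → (s0, bbbbbbbbbba, V$)
  ε-move, top V: go to s0, push XV → (s0, bbbbbbbbbba, XV$)
  read b, top X: go to s1, push Y → (s1, bbbbbbbbba, YV$)
  read b, top Y: go to s0, push ε → (s0, bbbbbbbba, V$)
  ε-move, top V: go to s0, push XV → (s0, bbbbbbbba, XV$)
  read b, top X: go to s1, push Y → (s1, bbbbbbba, YV$)
  read b, top Y: go to s0, push ε → (s0, bbbbbba, V$)
  ε-move, top V: go to s0, push XV → (s0, bbbbbba, XV$)
  read b, top X: go to s1, push Y → (s1, bbbbba, YV$)
  read b, top Y: go to s0, push ε → (s0, bbbba, V$)
  ε-move, top V: go to s0, push XV → (s0, bbbba, XV$)
  read b, top X: go to s1, push Y → (s1, bbba, YV$)
  read b, top Y: go to s0, push ε → (s0, bba, V$)
  ε-move, top V: go to s0, push XV → (s0, bba, XV$)
  read b, top X: go to s1, push Y → (s1, ba, YV$)
  read b, top Y: go to s0, push ε → (s0, a, V$)
  ε-move, top V: go to s0, push XV → (s0, a, XV$)
No transition applies at (s0, a, XV$); input not fully consumed.

Reject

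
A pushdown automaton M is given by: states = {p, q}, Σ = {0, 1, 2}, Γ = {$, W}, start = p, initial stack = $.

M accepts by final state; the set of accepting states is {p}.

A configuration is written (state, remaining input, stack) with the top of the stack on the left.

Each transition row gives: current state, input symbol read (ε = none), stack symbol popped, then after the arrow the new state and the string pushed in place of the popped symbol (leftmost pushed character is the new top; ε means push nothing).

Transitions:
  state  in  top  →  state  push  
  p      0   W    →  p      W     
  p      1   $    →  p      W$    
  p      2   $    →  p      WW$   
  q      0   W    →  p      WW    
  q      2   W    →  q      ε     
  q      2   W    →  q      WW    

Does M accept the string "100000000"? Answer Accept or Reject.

Accept

One accepting computation: (p, 100000000, $) ⊢ (p, 00000000, W$) ⊢ (p, 0000000, W$) ⊢ (p, 000000, W$) ⊢ (p, 00000, W$) ⊢ (p, 0000, W$) ⊢ (p, 000, W$) ⊢ (p, 00, W$) ⊢ (p, 0, W$) ⊢ (p, ε, W$)
All input consumed and state p ∈ F.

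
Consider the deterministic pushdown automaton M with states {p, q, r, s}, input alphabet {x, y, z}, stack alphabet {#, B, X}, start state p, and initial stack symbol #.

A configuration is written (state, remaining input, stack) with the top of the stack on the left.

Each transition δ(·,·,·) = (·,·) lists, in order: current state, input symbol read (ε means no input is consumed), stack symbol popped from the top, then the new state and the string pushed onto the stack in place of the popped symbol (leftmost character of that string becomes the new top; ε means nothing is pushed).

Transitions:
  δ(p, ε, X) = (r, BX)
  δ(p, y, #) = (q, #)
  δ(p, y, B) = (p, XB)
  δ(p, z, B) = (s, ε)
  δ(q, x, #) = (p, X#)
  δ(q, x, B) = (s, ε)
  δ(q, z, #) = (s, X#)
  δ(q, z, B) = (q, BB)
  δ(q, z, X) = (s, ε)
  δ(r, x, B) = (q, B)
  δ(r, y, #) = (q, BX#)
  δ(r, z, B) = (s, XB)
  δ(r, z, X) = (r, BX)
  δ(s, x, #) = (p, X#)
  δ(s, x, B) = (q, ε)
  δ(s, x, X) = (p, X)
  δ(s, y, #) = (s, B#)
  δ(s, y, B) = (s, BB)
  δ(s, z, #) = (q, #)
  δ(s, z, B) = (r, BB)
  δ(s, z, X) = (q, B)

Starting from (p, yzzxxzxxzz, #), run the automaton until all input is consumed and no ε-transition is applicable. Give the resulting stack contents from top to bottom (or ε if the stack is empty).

(p, yzzxxzxxzz, #)
  read y, top #: go to q, push # → (q, zzxxzxxzz, #)
  read z, top #: go to s, push X# → (s, zxxzxxzz, X#)
  read z, top X: go to q, push B → (q, xxzxxzz, B#)
  read x, top B: go to s, push ε → (s, xzxxzz, #)
  read x, top #: go to p, push X# → (p, zxxzz, X#)
  ε-move, top X: go to r, push BX → (r, zxxzz, BX#)
  read z, top B: go to s, push XB → (s, xxzz, XBX#)
  read x, top X: go to p, push X → (p, xzz, XBX#)
  ε-move, top X: go to r, push BX → (r, xzz, BXBX#)
  read x, top B: go to q, push B → (q, zz, BXBX#)
  read z, top B: go to q, push BB → (q, z, BBXBX#)
  read z, top B: go to q, push BB → (q, ε, BBBXBX#)
All input consumed in state q with stack BBBXBX#.

BBBXBX#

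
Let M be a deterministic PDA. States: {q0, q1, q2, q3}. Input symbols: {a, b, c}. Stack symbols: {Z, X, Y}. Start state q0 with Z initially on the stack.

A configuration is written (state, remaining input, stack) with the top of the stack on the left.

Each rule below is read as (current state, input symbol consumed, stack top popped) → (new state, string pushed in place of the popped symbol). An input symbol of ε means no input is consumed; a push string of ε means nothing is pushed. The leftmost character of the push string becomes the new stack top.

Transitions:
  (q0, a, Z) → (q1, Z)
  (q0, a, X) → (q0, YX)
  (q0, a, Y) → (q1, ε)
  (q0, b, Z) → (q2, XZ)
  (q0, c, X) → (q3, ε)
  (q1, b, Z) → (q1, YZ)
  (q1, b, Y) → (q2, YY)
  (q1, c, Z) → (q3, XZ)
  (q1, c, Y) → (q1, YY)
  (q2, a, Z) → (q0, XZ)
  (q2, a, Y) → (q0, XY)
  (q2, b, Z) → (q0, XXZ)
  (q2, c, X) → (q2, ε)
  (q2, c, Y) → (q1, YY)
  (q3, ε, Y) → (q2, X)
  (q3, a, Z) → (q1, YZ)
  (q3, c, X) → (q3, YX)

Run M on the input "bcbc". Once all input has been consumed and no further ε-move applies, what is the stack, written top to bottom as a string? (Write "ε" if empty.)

(q0, bcbc, Z)
  read b, top Z: go to q2, push XZ → (q2, cbc, XZ)
  read c, top X: go to q2, push ε → (q2, bc, Z)
  read b, top Z: go to q0, push XXZ → (q0, c, XXZ)
  read c, top X: go to q3, push ε → (q3, ε, XZ)
All input consumed in state q3 with stack XZ.

XZ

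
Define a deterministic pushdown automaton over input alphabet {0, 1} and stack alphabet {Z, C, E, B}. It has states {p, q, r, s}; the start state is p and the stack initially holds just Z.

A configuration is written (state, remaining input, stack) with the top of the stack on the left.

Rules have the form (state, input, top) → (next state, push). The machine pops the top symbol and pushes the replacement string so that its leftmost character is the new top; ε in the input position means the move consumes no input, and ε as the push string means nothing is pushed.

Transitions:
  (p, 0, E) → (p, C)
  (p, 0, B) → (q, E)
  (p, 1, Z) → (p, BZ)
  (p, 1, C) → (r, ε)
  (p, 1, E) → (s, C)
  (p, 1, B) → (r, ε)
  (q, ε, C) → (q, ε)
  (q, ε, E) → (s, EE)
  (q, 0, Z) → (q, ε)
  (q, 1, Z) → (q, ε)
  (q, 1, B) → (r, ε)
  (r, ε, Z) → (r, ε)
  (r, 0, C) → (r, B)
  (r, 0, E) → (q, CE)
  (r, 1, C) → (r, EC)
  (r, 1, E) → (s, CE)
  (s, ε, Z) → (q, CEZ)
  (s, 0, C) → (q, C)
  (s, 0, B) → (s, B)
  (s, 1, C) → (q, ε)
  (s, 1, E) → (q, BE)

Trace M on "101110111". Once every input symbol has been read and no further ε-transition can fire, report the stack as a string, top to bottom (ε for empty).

(p, 101110111, Z) ⊢ (p, 01110111, BZ) ⊢ (q, 1110111, EZ) ⊢ (s, 1110111, EEZ) ⊢ (q, 110111, BEEZ) ⊢ (r, 10111, EEZ) ⊢ (s, 0111, CEEZ) ⊢ (q, 111, CEEZ) ⊢ (q, 111, EEZ) ⊢ (s, 111, EEEZ) ⊢ (q, 11, BEEEZ) ⊢ (r, 1, EEEZ) ⊢ (s, ε, CEEEZ)
All input consumed in state s with stack CEEEZ.

CEEEZ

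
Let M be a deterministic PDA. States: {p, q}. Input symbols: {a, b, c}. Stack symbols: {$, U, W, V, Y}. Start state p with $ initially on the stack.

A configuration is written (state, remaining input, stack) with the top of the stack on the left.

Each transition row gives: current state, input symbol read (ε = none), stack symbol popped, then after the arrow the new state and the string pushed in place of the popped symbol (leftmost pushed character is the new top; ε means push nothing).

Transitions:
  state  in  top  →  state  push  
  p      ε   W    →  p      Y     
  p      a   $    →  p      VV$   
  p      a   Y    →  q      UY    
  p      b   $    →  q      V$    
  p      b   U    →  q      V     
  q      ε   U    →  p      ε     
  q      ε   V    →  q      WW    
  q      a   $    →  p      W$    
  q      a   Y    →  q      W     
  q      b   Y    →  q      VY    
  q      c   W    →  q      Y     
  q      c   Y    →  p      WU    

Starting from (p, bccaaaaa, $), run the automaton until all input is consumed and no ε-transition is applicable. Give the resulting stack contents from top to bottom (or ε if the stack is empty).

YUW$

(p, bccaaaaa, $) ⊢ (q, ccaaaaa, V$) ⊢ (q, ccaaaaa, WW$) ⊢ (q, caaaaa, YW$) ⊢ (p, aaaaa, WUW$) ⊢ (p, aaaaa, YUW$) ⊢ (q, aaaa, UYUW$) ⊢ (p, aaaa, YUW$) ⊢ (q, aaa, UYUW$) ⊢ (p, aaa, YUW$) ⊢ (q, aa, UYUW$) ⊢ (p, aa, YUW$) ⊢ (q, a, UYUW$) ⊢ (p, a, YUW$) ⊢ (q, ε, UYUW$) ⊢ (p, ε, YUW$)
All input consumed in state p with stack YUW$.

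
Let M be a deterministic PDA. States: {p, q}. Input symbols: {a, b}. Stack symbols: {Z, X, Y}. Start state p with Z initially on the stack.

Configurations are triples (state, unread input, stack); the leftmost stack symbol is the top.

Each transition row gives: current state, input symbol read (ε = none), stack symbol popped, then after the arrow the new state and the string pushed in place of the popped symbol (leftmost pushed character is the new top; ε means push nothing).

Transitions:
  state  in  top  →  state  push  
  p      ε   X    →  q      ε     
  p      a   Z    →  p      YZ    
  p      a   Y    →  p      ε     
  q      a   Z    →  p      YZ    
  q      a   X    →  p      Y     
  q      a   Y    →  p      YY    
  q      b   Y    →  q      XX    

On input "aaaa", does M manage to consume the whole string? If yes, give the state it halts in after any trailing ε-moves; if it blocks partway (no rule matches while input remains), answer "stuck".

(p, aaaa, Z)
  read a, top Z: go to p, push YZ → (p, aaa, YZ)
  read a, top Y: go to p, push ε → (p, aa, Z)
  read a, top Z: go to p, push YZ → (p, a, YZ)
  read a, top Y: go to p, push ε → (p, ε, Z)
All input consumed; M is in state p.

p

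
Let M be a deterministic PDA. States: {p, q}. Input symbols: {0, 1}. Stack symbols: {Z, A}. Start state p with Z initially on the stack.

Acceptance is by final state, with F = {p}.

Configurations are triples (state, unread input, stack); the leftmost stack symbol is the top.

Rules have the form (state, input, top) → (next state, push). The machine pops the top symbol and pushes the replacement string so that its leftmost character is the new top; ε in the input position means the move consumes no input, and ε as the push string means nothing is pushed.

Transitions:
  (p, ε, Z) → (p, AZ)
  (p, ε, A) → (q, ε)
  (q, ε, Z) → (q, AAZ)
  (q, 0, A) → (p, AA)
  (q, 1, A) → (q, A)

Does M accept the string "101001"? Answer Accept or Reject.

(p, 101001, Z)
  ε-move, top Z: go to p, push AZ → (p, 101001, AZ)
  ε-move, top A: go to q, push ε → (q, 101001, Z)
  ε-move, top Z: go to q, push AAZ → (q, 101001, AAZ)
  read 1, top A: go to q, push A → (q, 01001, AAZ)
  read 0, top A: go to p, push AA → (p, 1001, AAAZ)
  ε-move, top A: go to q, push ε → (q, 1001, AAZ)
  read 1, top A: go to q, push A → (q, 001, AAZ)
  read 0, top A: go to p, push AA → (p, 01, AAAZ)
  ε-move, top A: go to q, push ε → (q, 01, AAZ)
  read 0, top A: go to p, push AA → (p, 1, AAAZ)
  ε-move, top A: go to q, push ε → (q, 1, AAZ)
  read 1, top A: go to q, push A → (q, ε, AAZ)
All input consumed; state q ∉ F and no further ε-move applies.

Reject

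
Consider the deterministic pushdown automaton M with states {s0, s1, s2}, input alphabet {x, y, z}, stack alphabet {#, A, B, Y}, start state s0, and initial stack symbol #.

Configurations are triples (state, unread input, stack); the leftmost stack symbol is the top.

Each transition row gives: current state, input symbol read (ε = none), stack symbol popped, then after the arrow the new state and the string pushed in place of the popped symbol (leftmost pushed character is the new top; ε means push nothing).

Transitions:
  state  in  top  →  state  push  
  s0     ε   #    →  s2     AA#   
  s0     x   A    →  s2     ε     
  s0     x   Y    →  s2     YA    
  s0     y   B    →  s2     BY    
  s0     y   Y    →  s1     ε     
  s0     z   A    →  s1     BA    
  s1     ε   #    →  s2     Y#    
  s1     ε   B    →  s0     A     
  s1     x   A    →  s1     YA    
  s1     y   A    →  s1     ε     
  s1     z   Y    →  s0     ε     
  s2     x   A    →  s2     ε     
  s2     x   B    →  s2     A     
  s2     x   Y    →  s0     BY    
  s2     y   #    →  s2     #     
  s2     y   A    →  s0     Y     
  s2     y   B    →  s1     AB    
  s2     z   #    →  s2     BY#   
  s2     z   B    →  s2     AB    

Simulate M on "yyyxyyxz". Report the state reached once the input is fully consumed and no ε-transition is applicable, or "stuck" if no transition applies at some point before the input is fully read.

s0

(s0, yyyxyyxz, #)
  ε-move, top #: go to s2, push AA# → (s2, yyyxyyxz, AA#)
  read y, top A: go to s0, push Y → (s0, yyxyyxz, YA#)
  read y, top Y: go to s1, push ε → (s1, yxyyxz, A#)
  read y, top A: go to s1, push ε → (s1, xyyxz, #)
  ε-move, top #: go to s2, push Y# → (s2, xyyxz, Y#)
  read x, top Y: go to s0, push BY → (s0, yyxz, BY#)
  read y, top B: go to s2, push BY → (s2, yxz, BYY#)
  read y, top B: go to s1, push AB → (s1, xz, ABYY#)
  read x, top A: go to s1, push YA → (s1, z, YABYY#)
  read z, top Y: go to s0, push ε → (s0, ε, ABYY#)
All input consumed; M is in state s0.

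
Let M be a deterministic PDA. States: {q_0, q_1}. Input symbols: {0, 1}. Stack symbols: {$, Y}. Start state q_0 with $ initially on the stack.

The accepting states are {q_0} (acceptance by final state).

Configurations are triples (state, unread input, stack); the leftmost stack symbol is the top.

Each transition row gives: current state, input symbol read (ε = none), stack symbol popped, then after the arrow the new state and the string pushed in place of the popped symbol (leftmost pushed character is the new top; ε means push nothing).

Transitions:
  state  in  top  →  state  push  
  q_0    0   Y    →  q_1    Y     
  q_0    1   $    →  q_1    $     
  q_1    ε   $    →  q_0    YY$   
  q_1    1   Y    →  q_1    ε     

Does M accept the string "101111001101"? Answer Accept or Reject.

(q_0, 101111001101, $) ⊢ (q_1, 01111001101, $) ⊢ (q_0, 01111001101, YY$) ⊢ (q_1, 1111001101, YY$) ⊢ (q_1, 111001101, Y$) ⊢ (q_1, 11001101, $) ⊢ (q_0, 11001101, YY$)
No transition applies at (q_0, 11001101, YY$); input not fully consumed.

Reject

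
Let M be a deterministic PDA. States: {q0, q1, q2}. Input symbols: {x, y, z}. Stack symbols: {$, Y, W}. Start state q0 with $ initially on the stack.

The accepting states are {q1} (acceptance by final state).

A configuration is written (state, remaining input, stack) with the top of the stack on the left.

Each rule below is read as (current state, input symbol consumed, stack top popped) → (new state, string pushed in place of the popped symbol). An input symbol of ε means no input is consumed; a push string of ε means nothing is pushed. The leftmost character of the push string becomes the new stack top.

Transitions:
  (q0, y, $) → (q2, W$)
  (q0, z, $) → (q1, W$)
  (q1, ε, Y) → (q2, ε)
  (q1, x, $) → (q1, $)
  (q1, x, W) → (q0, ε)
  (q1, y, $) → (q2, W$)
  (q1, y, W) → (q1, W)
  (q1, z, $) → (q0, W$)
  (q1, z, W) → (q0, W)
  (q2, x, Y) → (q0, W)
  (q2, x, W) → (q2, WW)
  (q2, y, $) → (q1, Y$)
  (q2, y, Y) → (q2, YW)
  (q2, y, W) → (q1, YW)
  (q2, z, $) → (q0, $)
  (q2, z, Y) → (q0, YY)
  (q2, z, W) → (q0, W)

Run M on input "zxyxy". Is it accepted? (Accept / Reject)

Accept

(q0, zxyxy, $)
  read z, top $: go to q1, push W$ → (q1, xyxy, W$)
  read x, top W: go to q0, push ε → (q0, yxy, $)
  read y, top $: go to q2, push W$ → (q2, xy, W$)
  read x, top W: go to q2, push WW → (q2, y, WW$)
  read y, top W: go to q1, push YW → (q1, ε, YWW$)
All input consumed; state q1 ∈ F.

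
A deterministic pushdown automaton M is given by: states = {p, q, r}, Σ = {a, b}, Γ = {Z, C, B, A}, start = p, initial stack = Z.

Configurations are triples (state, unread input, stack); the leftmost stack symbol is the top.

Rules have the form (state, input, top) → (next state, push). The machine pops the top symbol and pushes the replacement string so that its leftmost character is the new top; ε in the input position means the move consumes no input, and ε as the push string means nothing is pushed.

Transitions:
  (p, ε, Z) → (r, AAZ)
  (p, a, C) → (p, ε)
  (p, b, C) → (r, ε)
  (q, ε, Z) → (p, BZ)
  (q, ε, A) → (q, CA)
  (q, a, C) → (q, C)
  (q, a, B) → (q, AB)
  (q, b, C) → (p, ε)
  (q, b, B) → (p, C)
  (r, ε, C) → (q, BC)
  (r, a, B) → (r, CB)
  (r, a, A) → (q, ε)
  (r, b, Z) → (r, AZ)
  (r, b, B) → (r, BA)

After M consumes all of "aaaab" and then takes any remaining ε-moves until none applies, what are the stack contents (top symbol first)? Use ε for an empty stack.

(p, aaaab, Z)
  ε-move, top Z: go to r, push AAZ → (r, aaaab, AAZ)
  read a, top A: go to q, push ε → (q, aaab, AZ)
  ε-move, top A: go to q, push CA → (q, aaab, CAZ)
  read a, top C: go to q, push C → (q, aab, CAZ)
  read a, top C: go to q, push C → (q, ab, CAZ)
  read a, top C: go to q, push C → (q, b, CAZ)
  read b, top C: go to p, push ε → (p, ε, AZ)
All input consumed in state p with stack AZ.

AZ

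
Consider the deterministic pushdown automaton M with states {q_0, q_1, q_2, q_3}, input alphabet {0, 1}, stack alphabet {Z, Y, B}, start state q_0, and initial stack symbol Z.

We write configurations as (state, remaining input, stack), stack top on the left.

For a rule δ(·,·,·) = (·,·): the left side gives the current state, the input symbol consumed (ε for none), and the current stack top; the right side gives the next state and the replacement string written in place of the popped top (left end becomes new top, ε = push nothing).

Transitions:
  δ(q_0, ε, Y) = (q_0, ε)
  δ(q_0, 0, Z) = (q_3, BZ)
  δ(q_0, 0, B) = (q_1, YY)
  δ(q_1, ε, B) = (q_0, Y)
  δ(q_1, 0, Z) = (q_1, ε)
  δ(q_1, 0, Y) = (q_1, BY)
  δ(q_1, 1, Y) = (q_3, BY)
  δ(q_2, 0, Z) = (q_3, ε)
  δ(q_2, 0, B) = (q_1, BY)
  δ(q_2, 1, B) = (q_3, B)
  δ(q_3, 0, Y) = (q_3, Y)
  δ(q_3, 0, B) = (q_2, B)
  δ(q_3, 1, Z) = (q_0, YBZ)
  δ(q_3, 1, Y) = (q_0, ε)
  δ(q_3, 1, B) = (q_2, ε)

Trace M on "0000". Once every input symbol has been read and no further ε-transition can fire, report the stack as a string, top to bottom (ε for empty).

(q_0, 0000, Z)
  read 0, top Z: go to q_3, push BZ → (q_3, 000, BZ)
  read 0, top B: go to q_2, push B → (q_2, 00, BZ)
  read 0, top B: go to q_1, push BY → (q_1, 0, BYZ)
  ε-move, top B: go to q_0, push Y → (q_0, 0, YYZ)
  ε-move, top Y: go to q_0, push ε → (q_0, 0, YZ)
  ε-move, top Y: go to q_0, push ε → (q_0, 0, Z)
  read 0, top Z: go to q_3, push BZ → (q_3, ε, BZ)
All input consumed in state q_3 with stack BZ.

BZ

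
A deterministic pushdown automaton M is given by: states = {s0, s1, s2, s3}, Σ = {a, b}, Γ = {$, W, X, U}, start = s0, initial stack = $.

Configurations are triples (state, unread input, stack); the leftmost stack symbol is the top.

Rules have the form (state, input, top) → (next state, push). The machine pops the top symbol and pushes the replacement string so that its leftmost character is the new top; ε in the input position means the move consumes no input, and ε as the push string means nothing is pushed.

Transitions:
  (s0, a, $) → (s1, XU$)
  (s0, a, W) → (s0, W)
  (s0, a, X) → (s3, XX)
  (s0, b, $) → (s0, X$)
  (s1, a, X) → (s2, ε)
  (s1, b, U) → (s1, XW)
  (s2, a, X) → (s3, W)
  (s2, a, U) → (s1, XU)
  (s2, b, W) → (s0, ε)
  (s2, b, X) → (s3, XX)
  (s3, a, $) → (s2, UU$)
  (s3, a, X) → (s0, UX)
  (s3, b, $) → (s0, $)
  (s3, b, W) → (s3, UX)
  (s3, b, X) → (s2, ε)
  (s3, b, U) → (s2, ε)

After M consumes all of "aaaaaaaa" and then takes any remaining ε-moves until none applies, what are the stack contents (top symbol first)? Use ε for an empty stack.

(s0, aaaaaaaa, $)
  read a, top $: go to s1, push XU$ → (s1, aaaaaaa, XU$)
  read a, top X: go to s2, push ε → (s2, aaaaaa, U$)
  read a, top U: go to s1, push XU → (s1, aaaaa, XU$)
  read a, top X: go to s2, push ε → (s2, aaaa, U$)
  read a, top U: go to s1, push XU → (s1, aaa, XU$)
  read a, top X: go to s2, push ε → (s2, aa, U$)
  read a, top U: go to s1, push XU → (s1, a, XU$)
  read a, top X: go to s2, push ε → (s2, ε, U$)
All input consumed in state s2 with stack U$.

U$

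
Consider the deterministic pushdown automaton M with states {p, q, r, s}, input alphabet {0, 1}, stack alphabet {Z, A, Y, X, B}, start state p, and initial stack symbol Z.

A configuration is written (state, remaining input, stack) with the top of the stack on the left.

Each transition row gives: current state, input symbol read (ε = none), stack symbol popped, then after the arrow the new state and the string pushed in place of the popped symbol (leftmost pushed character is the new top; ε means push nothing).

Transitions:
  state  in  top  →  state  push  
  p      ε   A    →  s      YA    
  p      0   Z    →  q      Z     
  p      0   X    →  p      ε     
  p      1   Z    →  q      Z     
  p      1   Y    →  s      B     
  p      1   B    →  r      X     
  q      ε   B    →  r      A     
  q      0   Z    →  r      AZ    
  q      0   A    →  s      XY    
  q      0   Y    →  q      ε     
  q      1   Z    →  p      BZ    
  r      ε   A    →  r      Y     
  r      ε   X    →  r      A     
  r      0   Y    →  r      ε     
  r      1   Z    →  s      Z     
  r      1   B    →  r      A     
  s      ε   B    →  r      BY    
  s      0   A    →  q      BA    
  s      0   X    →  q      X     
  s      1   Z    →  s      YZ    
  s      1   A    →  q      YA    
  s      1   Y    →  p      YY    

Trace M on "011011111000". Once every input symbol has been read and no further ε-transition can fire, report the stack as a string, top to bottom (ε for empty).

(p, 011011111000, Z) ⊢ (q, 11011111000, Z) ⊢ (p, 1011111000, BZ) ⊢ (r, 011111000, XZ) ⊢ (r, 011111000, AZ) ⊢ (r, 011111000, YZ) ⊢ (r, 11111000, Z) ⊢ (s, 1111000, Z) ⊢ (s, 111000, YZ) ⊢ (p, 11000, YYZ) ⊢ (s, 1000, BYZ) ⊢ (r, 1000, BYYZ) ⊢ (r, 000, AYYZ) ⊢ (r, 000, YYYZ) ⊢ (r, 00, YYZ) ⊢ (r, 0, YZ) ⊢ (r, ε, Z)
All input consumed in state r with stack Z.

Z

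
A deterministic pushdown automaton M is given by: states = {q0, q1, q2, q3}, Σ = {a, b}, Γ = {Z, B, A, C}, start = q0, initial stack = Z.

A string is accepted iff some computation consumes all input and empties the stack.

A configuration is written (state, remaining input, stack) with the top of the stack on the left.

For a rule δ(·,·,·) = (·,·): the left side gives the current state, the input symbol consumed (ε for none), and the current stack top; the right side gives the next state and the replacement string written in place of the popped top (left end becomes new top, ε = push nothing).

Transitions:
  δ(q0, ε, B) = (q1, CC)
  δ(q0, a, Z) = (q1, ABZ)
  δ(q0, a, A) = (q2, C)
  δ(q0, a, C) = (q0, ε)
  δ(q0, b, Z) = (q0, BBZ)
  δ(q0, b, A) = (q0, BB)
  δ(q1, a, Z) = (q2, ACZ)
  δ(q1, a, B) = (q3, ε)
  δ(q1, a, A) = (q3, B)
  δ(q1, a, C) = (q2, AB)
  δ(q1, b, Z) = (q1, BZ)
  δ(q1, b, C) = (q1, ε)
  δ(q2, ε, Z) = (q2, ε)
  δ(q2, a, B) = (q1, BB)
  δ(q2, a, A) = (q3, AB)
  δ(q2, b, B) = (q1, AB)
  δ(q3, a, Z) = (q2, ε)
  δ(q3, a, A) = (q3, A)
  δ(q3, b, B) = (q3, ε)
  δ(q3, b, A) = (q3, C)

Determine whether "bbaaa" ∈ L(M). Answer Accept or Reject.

(q0, bbaaa, Z) ⊢ (q0, baaa, BBZ) ⊢ (q1, baaa, CCBZ) ⊢ (q1, aaa, CBZ) ⊢ (q2, aa, ABBZ) ⊢ (q3, a, ABBBZ) ⊢ (q3, ε, ABBBZ)
All input consumed; stack is ABBBZ, not empty, and no further ε-move applies.

Reject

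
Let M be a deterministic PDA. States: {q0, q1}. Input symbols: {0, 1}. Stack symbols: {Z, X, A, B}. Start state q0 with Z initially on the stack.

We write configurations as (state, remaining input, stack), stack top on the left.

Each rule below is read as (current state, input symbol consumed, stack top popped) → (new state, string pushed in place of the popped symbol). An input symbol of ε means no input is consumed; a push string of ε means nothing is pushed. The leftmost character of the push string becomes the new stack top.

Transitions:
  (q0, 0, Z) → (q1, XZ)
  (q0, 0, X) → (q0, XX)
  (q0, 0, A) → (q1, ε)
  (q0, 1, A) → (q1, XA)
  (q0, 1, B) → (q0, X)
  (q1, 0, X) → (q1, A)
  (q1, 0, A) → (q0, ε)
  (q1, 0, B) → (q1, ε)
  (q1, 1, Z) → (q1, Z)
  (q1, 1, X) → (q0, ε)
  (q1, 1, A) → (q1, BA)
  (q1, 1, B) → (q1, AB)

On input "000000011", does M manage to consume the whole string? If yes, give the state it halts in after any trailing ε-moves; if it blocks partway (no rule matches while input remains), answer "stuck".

stuck

(q0, 000000011, Z) ⊢ (q1, 00000011, XZ) ⊢ (q1, 0000011, AZ) ⊢ (q0, 000011, Z) ⊢ (q1, 00011, XZ) ⊢ (q1, 0011, AZ) ⊢ (q0, 011, Z) ⊢ (q1, 11, XZ) ⊢ (q0, 1, Z)
No transition for (q0, 1, top Z); M blocks with input 1 remaining.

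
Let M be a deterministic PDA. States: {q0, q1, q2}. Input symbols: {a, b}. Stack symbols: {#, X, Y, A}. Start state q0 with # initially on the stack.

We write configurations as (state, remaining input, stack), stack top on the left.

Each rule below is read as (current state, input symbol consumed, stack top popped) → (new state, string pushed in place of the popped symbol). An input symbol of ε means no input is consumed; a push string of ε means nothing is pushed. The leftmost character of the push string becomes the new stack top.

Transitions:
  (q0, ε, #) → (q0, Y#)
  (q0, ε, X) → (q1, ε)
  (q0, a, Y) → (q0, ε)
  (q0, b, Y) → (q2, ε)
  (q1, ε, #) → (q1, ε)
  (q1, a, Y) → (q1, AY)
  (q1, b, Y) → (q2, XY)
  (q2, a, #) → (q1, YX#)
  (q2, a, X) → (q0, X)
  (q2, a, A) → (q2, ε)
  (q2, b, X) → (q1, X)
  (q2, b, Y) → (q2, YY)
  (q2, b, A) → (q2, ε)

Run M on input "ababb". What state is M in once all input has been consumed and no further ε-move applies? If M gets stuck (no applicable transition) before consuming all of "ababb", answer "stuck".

(q0, ababb, #)
  ε-move, top #: go to q0, push Y# → (q0, ababb, Y#)
  read a, top Y: go to q0, push ε → (q0, babb, #)
  ε-move, top #: go to q0, push Y# → (q0, babb, Y#)
  read b, top Y: go to q2, push ε → (q2, abb, #)
  read a, top #: go to q1, push YX# → (q1, bb, YX#)
  read b, top Y: go to q2, push XY → (q2, b, XYX#)
  read b, top X: go to q1, push X → (q1, ε, XYX#)
All input consumed; M is in state q1.

q1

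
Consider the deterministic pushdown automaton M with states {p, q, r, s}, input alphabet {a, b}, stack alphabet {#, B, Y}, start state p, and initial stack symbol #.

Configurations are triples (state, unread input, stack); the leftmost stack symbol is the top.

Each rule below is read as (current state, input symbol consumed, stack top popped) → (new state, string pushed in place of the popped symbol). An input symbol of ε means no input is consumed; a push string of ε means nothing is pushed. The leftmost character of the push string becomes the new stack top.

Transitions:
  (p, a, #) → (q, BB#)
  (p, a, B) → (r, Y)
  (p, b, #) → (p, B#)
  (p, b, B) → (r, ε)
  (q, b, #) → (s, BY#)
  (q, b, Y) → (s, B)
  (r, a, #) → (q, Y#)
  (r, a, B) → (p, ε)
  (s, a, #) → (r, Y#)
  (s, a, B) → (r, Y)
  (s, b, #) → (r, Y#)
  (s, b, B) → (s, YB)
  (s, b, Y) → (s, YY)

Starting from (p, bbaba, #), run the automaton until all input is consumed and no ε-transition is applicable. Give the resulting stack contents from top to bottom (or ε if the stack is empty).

(p, bbaba, #)
  read b, top #: go to p, push B# → (p, baba, B#)
  read b, top B: go to r, push ε → (r, aba, #)
  read a, top #: go to q, push Y# → (q, ba, Y#)
  read b, top Y: go to s, push B → (s, a, B#)
  read a, top B: go to r, push Y → (r, ε, Y#)
All input consumed in state r with stack Y#.

Y#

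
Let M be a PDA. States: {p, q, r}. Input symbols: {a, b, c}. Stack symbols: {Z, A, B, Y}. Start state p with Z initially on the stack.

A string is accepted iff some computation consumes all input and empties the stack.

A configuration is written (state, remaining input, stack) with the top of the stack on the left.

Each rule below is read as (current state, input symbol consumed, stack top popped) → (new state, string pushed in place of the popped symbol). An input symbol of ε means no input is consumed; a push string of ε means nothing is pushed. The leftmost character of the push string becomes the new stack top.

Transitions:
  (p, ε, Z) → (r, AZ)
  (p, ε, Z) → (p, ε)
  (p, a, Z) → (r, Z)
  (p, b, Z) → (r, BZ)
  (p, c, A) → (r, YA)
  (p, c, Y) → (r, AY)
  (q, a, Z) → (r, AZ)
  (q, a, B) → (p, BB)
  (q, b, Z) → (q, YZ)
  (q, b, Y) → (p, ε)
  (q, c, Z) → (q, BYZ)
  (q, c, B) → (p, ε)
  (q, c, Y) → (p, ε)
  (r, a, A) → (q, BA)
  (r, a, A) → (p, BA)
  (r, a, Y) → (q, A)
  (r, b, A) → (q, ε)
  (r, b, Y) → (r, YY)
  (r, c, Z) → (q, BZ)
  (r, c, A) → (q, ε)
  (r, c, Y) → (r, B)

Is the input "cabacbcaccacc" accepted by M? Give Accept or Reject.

Accept

One accepting computation: (p, cabacbcaccacc, Z) ⊢ (r, cabacbcaccacc, AZ) ⊢ (q, abacbcaccacc, Z) ⊢ (r, bacbcaccacc, AZ) ⊢ (q, acbcaccacc, Z) ⊢ (r, cbcaccacc, AZ) ⊢ (q, bcaccacc, Z) ⊢ (q, caccacc, YZ) ⊢ (p, accacc, Z) ⊢ (r, ccacc, Z) ⊢ (q, cacc, BZ) ⊢ (p, acc, Z) ⊢ (r, cc, Z) ⊢ (q, c, BZ) ⊢ (p, ε, Z) ⊢ (p, ε, ε)
All input consumed and the stack is empty.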